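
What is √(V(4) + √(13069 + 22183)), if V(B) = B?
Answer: √(4 + 2*√8813) ≈ 13.848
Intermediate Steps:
√(V(4) + √(13069 + 22183)) = √(4 + √(13069 + 22183)) = √(4 + √35252) = √(4 + 2*√8813)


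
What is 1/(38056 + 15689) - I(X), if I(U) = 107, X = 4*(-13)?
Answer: -5750714/53745 ≈ -107.00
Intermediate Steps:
X = -52
1/(38056 + 15689) - I(X) = 1/(38056 + 15689) - 1*107 = 1/53745 - 107 = -5750714/53745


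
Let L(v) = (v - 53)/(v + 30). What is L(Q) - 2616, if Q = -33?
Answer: -7762/3 ≈ -2587.3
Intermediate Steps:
L(v) = (-53 + v)/(30 + v)
L(Q) - 2616 = (-53 - 33)/(30 - 33) - 2616 = -86/(-3) - 2616 = -⅓*(-86) - 2616 = 86/3 - 2616 = -7762/3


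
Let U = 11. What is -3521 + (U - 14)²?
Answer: -3512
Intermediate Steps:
-3521 + (U - 14)² = -3521 + (11 - 14)² = -3521 + (-3)² = -3521 + 9 = -3512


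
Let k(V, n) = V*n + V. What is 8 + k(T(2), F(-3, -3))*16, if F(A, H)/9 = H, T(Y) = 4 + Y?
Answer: -2488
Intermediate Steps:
F(A, H) = 9*H
k(V, n) = V + V*n
8 + k(T(2), F(-3, -3))*16 = 8 + ((4 + 2)*(1 + 9*(-3)))*16 = 8 + (6*(1 - 27))*16 = 8 + (6*(-26))*16 = 8 - 156*16 = 8 - 2496 = -2488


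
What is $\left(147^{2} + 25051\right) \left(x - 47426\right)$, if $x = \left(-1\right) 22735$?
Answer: $-3273712260$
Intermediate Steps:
$x = -22735$
$\left(147^{2} + 25051\right) \left(x - 47426\right) = \left(147^{2} + 25051\right) \left(-22735 - 47426\right) = \left(21609 + 25051\right) \left(-70161\right) = 46660 \left(-70161\right) = -3273712260$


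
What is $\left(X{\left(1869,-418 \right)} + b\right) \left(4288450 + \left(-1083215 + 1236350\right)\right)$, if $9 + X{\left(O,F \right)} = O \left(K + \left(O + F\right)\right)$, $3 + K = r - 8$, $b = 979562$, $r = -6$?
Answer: $16254864182915$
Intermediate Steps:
$K = -17$ ($K = -3 - 14 = -17$)
$X{\left(O,F \right)} = -9 + O \left(-17 + F + O\right)$ ($X{\left(O,F \right)} = -9 + O \left(-17 + \left(O + F\right)\right) = -9 + O \left(-17 + \left(F + O\right)\right) = -9 + O \left(-17 + F + O\right)$)
$\left(X{\left(1869,-418 \right)} + b\right) \left(4288450 + \left(-1083215 + 1236350\right)\right) = \left(\left(-9 + 1869^{2} - 31773 - 781242\right) + 979562\right) \left(4288450 + \left(-1083215 + 1236350\right)\right) = \left(\left(-9 + 3493161 - 31773 - 781242\right) + 979562\right) \left(4288450 + 153135\right) = \left(2680137 + 979562\right) 4441585 = 3659699 \cdot 4441585 = 16254864182915$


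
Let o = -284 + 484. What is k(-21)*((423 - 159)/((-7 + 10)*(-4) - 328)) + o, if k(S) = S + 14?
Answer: 17462/85 ≈ 205.44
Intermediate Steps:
o = 200
k(S) = 14 + S
k(-21)*((423 - 159)/((-7 + 10)*(-4) - 328)) + o = (14 - 21)*((423 - 159)/((-7 + 10)*(-4) - 328)) + 200 = -1848/(3*(-4) - 328) + 200 = -1848/(-12 - 328) + 200 = -1848/(-340) + 200 = -1848*(-1)/340 + 200 = -7*(-66/85) + 200 = 462/85 + 200 = 17462/85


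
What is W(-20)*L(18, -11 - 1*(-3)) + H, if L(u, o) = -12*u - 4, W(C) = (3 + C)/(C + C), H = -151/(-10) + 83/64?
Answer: -24673/320 ≈ -77.103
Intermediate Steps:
H = 5247/320 (H = -151*(-1/10) + 83*(1/64) = 151/10 + 83/64 = 5247/320 ≈ 16.397)
W(C) = (3 + C)/(2*C) (W(C) = (3 + C)/((2*C)) = (3 + C)*(1/(2*C)) = (3 + C)/(2*C))
L(u, o) = -4 - 12*u
W(-20)*L(18, -11 - 1*(-3)) + H = ((1/2)*(3 - 20)/(-20))*(-4 - 12*18) + 5247/320 = ((1/2)*(-1/20)*(-17))*(-4 - 216) + 5247/320 = (17/40)*(-220) + 5247/320 = -187/2 + 5247/320 = -24673/320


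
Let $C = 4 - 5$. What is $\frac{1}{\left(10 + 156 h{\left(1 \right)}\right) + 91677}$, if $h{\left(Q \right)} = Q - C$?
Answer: $\frac{1}{91999} \approx 1.087 \cdot 10^{-5}$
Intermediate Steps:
$C = -1$ ($C = 4 - 5 = -1$)
$h{\left(Q \right)} = 1 + Q$ ($h{\left(Q \right)} = Q - -1 = Q + 1 = 1 + Q$)
$\frac{1}{\left(10 + 156 h{\left(1 \right)}\right) + 91677} = \frac{1}{\left(10 + 156 \left(1 + 1\right)\right) + 91677} = \frac{1}{\left(10 + 156 \cdot 2\right) + 91677} = \frac{1}{\left(10 + 312\right) + 91677} = \frac{1}{322 + 91677} = \frac{1}{91999}$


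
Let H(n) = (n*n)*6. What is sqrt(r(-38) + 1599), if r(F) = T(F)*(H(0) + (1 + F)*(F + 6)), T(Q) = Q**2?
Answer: sqrt(1711295) ≈ 1308.2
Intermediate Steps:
H(n) = 6*n**2 (H(n) = n**2*6 = 6*n**2)
r(F) = F**2*(1 + F)*(6 + F) (r(F) = F**2*(6*0**2 + (1 + F)*(F + 6)) = F**2*(6*0 + (1 + F)*(6 + F)) = F**2*(0 + (1 + F)*(6 + F)) = F**2*((1 + F)*(6 + F)) = F**2*(1 + F)*(6 + F))
sqrt(r(-38) + 1599) = sqrt((-38)**2*(6 + (-38)**2 + 7*(-38)) + 1599) = sqrt(1444*(6 + 1444 - 266) + 1599) = sqrt(1444*1184 + 1599) = sqrt(1709696 + 1599) = sqrt(1711295)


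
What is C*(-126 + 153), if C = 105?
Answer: 2835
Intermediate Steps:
C*(-126 + 153) = 105*(-126 + 153) = 105*27 = 2835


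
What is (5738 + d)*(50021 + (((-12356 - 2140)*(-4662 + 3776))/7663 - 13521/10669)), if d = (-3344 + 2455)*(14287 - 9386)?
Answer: -18390420753646918128/81756547 ≈ -2.2494e+11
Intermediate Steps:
d = -4356989 (d = -889*4901 = -4356989)
(5738 + d)*(50021 + (((-12356 - 2140)*(-4662 + 3776))/7663 - 13521/10669)) = (5738 - 4356989)*(50021 + (((-12356 - 2140)*(-4662 + 3776))/7663 - 13521/10669)) = -4351251*(50021 + (-14496*(-886)*(1/7663) - 13521*1/10669)) = -4351251*(50021 + (12843456*(1/7663) - 13521/10669)) = -4351251*(50021 + (12843456/7663 - 13521/10669)) = -4351251*(50021 + 136923220641/81756547) = -4351251*4226467458128/81756547 = -18390420753646918128/81756547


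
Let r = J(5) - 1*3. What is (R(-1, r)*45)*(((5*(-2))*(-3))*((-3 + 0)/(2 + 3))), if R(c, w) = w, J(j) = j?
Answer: -1620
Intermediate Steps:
r = 2 (r = 5 - 1*3 = 5 - 3 = 2)
(R(-1, r)*45)*(((5*(-2))*(-3))*((-3 + 0)/(2 + 3))) = (2*45)*(((5*(-2))*(-3))*((-3 + 0)/(2 + 3))) = 90*((-10*(-3))*(-3/5)) = 90*(30*(-3*⅕)) = 90*(30*(-⅗)) = 90*(-18) = -1620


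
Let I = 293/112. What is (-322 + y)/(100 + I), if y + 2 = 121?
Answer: -22736/11493 ≈ -1.9782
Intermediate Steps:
I = 293/112 (I = 293*(1/112) = 293/112 ≈ 2.6161)
y = 119 (y = -2 + 121 = 119)
(-322 + y)/(100 + I) = (-322 + 119)/(100 + 293/112) = -203/11493/112 = -203*112/11493 = -22736/11493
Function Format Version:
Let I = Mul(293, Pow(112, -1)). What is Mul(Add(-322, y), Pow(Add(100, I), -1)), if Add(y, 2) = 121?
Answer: Rational(-22736, 11493) ≈ -1.9782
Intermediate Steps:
I = Rational(293, 112) (I = Mul(293, Rational(1, 112)) = Rational(293, 112) ≈ 2.6161)
y = 119 (y = Add(-2, 121) = 119)
Mul(Add(-322, y), Pow(Add(100, I), -1)) = Mul(Add(-322, 119), Pow(Add(100, Rational(293, 112)), -1)) = Mul(-203, Pow(Rational(11493, 112), -1)) = Mul(-203, Rational(112, 11493)) = Rational(-22736, 11493)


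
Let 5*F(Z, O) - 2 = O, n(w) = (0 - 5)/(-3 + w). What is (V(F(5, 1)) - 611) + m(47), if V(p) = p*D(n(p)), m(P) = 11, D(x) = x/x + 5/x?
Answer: -14949/25 ≈ -597.96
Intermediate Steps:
n(w) = -5/(-3 + w)
F(Z, O) = ⅖ + O/5
D(x) = 1 + 5/x
V(p) = p*(5 - 5/(-3 + p))*(⅗ - p/5) (V(p) = p*((5 - 5/(-3 + p))/((-5/(-3 + p)))) = p*((⅗ - p/5)*(5 - 5/(-3 + p))) = p*((5 - 5/(-3 + p))*(⅗ - p/5)) = p*(5 - 5/(-3 + p))*(⅗ - p/5))
(V(F(5, 1)) - 611) + m(47) = ((⅖ + (⅕)*1)*(4 - (⅖ + (⅕)*1)) - 611) + 11 = ((⅖ + ⅕)*(4 - (⅖ + ⅕)) - 611) + 11 = (3*(4 - 1*⅗)/5 - 611) + 11 = (3*(4 - ⅗)/5 - 611) + 11 = ((⅗)*(17/5) - 611) + 11 = (51/25 - 611) + 11 = -15224/25 + 11 = -14949/25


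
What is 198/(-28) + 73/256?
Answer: -12161/1792 ≈ -6.7863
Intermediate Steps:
198/(-28) + 73/256 = 198*(-1/28) + 73*(1/256) = -99/14 + 73/256 = -12161/1792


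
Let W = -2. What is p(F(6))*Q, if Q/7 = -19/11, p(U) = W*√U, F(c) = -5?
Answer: 266*I*√5/11 ≈ 54.072*I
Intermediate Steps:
p(U) = -2*√U
Q = -133/11 (Q = 7*(-19/11) = -133/11 ≈ -12.091)
p(F(6))*Q = -2*I*√5*(-133/11) = 266*I*√5/11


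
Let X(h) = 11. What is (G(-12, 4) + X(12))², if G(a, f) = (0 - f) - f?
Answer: 9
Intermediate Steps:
G(a, f) = -2*f (G(a, f) = -f - f = -2*f)
(G(-12, 4) + X(12))² = (-2*4 + 11)² = (-8 + 11)² = 3² = 9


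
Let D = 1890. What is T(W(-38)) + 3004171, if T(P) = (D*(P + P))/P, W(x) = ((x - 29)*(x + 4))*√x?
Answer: 3007951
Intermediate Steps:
W(x) = √x*(-29 + x)*(4 + x) (W(x) = ((-29 + x)*(4 + x))*√x = √x*(-29 + x)*(4 + x))
T(P) = 3780 (T(P) = (1890*(P + P))/P = (1890*(2*P))/P = (3780*P)/P = 3780)
T(W(-38)) + 3004171 = 3780 + 3004171 = 3007951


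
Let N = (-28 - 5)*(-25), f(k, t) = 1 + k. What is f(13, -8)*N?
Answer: 11550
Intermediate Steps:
N = 825 (N = -33*(-25) = 825)
f(13, -8)*N = (1 + 13)*825 = 14*825 = 11550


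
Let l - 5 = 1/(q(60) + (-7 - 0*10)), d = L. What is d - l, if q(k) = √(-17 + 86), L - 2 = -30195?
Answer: -603967/20 - √69/20 ≈ -30199.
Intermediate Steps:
L = -30193 (L = 2 - 30195 = -30193)
d = -30193
q(k) = √69
l = 5 + 1/(-7 + √69) (l = 5 + 1/(√69 + (-7 - 0*10)) = 5 + 1/(√69 + (-7 - 53*0)) = 5 + 1/(√69 + (-7 + 0)) = 5 + 1/(√69 - 7) = 5 + 1/(-7 + √69) ≈ 5.7653)
d - l = -30193 - (107/20 + √69/20) = -30193 + (-107/20 - √69/20) = -603967/20 - √69/20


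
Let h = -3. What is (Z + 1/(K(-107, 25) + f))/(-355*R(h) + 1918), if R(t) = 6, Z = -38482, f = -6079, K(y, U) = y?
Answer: 238049653/1311432 ≈ 181.52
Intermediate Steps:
(Z + 1/(K(-107, 25) + f))/(-355*R(h) + 1918) = (-38482 + 1/(-107 - 6079))/(-355*6 + 1918) = (-38482 + 1/(-6186))/(-2130 + 1918) = (-38482 - 1/6186)/(-212) = -238049653/6186*(-1/212) = 238049653/1311432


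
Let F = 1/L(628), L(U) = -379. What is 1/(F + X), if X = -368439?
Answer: -379/139638382 ≈ -2.7142e-6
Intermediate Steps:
F = -1/379 (F = 1/(-379) = -1/379 ≈ -0.0026385)
1/(F + X) = 1/(-1/379 - 368439) = 1/(-139638382/379) = -379/139638382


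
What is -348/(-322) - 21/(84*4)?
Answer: 2623/2576 ≈ 1.0182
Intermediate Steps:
-348/(-322) - 21/(84*4) = -348*(-1/322) - 21/336 = 174/161 - 21*1/336 = 174/161 - 1/16 = 2623/2576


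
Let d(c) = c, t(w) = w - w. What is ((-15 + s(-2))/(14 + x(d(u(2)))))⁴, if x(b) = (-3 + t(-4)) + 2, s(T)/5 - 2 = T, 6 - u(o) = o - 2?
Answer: 50625/28561 ≈ 1.7725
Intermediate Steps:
u(o) = 8 - o (u(o) = 6 - (o - 2) = 6 - (-2 + o) = 6 + (2 - o) = 8 - o)
t(w) = 0
s(T) = 10 + 5*T
x(b) = -1 (x(b) = (-3 + 0) + 2 = -3 + 2 = -1)
((-15 + s(-2))/(14 + x(d(u(2)))))⁴ = ((-15 + (10 + 5*(-2)))/(14 - 1))⁴ = ((-15 + (10 - 10))/13)⁴ = ((-15 + 0)*(1/13))⁴ = (-15*1/13)⁴ = (-15/13)⁴ = 50625/28561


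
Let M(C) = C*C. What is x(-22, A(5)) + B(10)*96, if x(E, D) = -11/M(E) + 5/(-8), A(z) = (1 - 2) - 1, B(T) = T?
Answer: 84423/88 ≈ 959.35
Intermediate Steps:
M(C) = C**2
A(z) = -2 (A(z) = -1 - 1 = -2)
x(E, D) = -5/8 - 11/E**2 (x(E, D) = -11/E**2 + 5/(-8) = -11/E**2 + 5*(-1/8) = -11/E**2 - 5/8 = -5/8 - 11/E**2)
x(-22, A(5)) + B(10)*96 = (-5/8 - 11/(-22)**2) + 10*96 = (-5/8 - 11*1/484) + 960 = (-5/8 - 1/44) + 960 = -57/88 + 960 = 84423/88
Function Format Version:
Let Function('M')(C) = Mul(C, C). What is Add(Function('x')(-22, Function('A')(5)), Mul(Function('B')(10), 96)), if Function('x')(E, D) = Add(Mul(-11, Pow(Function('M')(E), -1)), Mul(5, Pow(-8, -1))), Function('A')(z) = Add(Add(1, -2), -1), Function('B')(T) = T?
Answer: Rational(84423, 88) ≈ 959.35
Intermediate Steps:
Function('M')(C) = Pow(C, 2)
Function('A')(z) = -2 (Function('A')(z) = Add(-1, -1) = -2)
Function('x')(E, D) = Add(Rational(-5, 8), Mul(-11, Pow(E, -2))) (Function('x')(E, D) = Add(Mul(-11, Pow(Pow(E, 2), -1)), Mul(5, Pow(-8, -1))) = Add(Mul(-11, Pow(E, -2)), Mul(5, Rational(-1, 8))) = Add(Mul(-11, Pow(E, -2)), Rational(-5, 8)) = Add(Rational(-5, 8), Mul(-11, Pow(E, -2))))
Add(Function('x')(-22, Function('A')(5)), Mul(Function('B')(10), 96)) = Add(Add(Rational(-5, 8), Mul(-11, Pow(-22, -2))), Mul(10, 96)) = Add(Add(Rational(-5, 8), Mul(-11, Rational(1, 484))), 960) = Add(Add(Rational(-5, 8), Rational(-1, 44)), 960) = Add(Rational(-57, 88), 960) = Rational(84423, 88)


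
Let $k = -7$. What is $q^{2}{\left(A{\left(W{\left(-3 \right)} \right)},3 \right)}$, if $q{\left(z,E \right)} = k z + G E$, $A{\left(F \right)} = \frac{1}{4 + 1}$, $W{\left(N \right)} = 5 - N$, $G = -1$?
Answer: $\frac{484}{25} \approx 19.36$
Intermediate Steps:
$A{\left(F \right)} = \frac{1}{5}$
$q{\left(z,E \right)} = - E - 7 z$ ($q{\left(z,E \right)} = - 7 z - E = - E - 7 z$)
$q^{2}{\left(A{\left(W{\left(-3 \right)} \right)},3 \right)} = \left(\left(-1\right) 3 - \frac{7}{5}\right)^{2} = \left(-3 - \frac{7}{5}\right)^{2} = \left(- \frac{22}{5}\right)^{2} = \frac{484}{25}$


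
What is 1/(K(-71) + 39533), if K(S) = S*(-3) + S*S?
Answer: 1/44787 ≈ 2.2328e-5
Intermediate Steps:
K(S) = S² - 3*S (K(S) = -3*S + S² = S² - 3*S)
1/(K(-71) + 39533) = 1/(-71*(-3 - 71) + 39533) = 1/(-71*(-74) + 39533) = 1/(5254 + 39533) = 1/44787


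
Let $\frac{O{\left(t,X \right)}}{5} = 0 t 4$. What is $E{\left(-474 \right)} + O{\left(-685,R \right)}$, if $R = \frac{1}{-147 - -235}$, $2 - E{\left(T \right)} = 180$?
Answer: $-178$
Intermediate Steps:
$E{\left(T \right)} = -178$ ($E{\left(T \right)} = 2 - 180 = -178$)
$R = \frac{1}{88}$ ($R = \frac{1}{-147 + 235} = \frac{1}{88} \approx 0.011364$)
$O{\left(t,X \right)} = 0$ ($O{\left(t,X \right)} = 5 \cdot 0 t 4 = 5 \cdot 0 \cdot 4 = 5 \cdot 0 = 0$)
$E{\left(-474 \right)} + O{\left(-685,R \right)} = -178 + 0 = -178$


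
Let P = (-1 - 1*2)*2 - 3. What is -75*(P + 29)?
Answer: -1500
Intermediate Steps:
P = -9 (P = (-1 - 2)*2 - 3 = -3*2 - 3 = -6 - 3 = -9)
-75*(P + 29) = -75*(-9 + 29) = -75*20 = -1500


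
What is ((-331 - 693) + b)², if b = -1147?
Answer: 4713241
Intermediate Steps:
((-331 - 693) + b)² = ((-331 - 693) - 1147)² = (-1024 - 1147)² = (-2171)² = 4713241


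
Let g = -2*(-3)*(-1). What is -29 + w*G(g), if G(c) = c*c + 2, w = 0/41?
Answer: -29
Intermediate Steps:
g = -6 (g = 6*(-1) = -6)
w = 0 (w = 0*(1/41) = 0)
G(c) = 2 + c**2 (G(c) = c**2 + 2 = 2 + c**2)
-29 + w*G(g) = -29 + 0*(2 + (-6)**2) = -29 + 0*(2 + 36) = -29 + 0*38 = -29 + 0 = -29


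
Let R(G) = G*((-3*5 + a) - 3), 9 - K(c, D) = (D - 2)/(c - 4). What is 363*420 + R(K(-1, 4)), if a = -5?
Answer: 761219/5 ≈ 1.5224e+5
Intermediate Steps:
K(c, D) = 9 - (-2 + D)/(-4 + c) (K(c, D) = 9 - (D - 2)/(c - 4) = 9 - (-2 + D)/(-4 + c))
R(G) = -23*G (R(G) = G*((-3*5 - 5) - 3) = G*((-15 - 5) - 3) = G*(-20 - 3) = G*(-23) = -23*G)
363*420 + R(K(-1, 4)) = 363*420 - 23*(-34 - 1*4 + 9*(-1))/(-4 - 1) = 152460 - 23*(-34 - 4 - 9)/(-5) = 152460 - (-23)*(-47)/5 = 152460 - 23*47/5 = 152460 - 1081/5 = 761219/5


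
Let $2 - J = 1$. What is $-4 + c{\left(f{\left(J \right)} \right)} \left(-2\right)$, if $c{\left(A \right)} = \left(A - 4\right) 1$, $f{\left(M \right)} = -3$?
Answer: $10$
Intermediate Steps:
$J = 1$ ($J = 2 - 1 = 1$)
$c{\left(A \right)} = -4 + A$ ($c{\left(A \right)} = \left(-4 + A\right) 1 = -4 + A$)
$-4 + c{\left(f{\left(J \right)} \right)} \left(-2\right) = -4 + \left(-4 - 3\right) \left(-2\right) = -4 - -14 = -4 + 14 = 10$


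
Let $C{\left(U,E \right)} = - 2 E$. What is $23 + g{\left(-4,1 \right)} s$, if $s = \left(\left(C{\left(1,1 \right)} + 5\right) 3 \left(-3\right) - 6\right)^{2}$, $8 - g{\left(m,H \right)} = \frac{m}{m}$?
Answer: $7646$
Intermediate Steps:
$g{\left(m,H \right)} = 7$ ($g{\left(m,H \right)} = 8 - \frac{m}{m} = 8 - 1 = 7$)
$s = 1089$ ($s = \left(\left(\left(-2\right) 1 + 5\right) 3 \left(-3\right) - 6\right)^{2} = \left(\left(-2 + 5\right) 3 \left(-3\right) - 6\right)^{2} = \left(3 \cdot 3 \left(-3\right) - 6\right)^{2} = \left(9 \left(-3\right) - 6\right)^{2} = \left(-27 - 6\right)^{2} = \left(-33\right)^{2} = 1089$)
$23 + g{\left(-4,1 \right)} s = 23 + 7 \cdot 1089 = 23 + 7623 = 7646$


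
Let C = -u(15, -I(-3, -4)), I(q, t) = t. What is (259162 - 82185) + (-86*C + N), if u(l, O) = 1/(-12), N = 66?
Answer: 1062215/6 ≈ 1.7704e+5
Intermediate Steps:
u(l, O) = -1/12
C = 1/12 (C = -1*(-1/12) = 1/12 ≈ 0.083333)
(259162 - 82185) + (-86*C + N) = (259162 - 82185) + (-86*1/12 + 66) = 176977 + (-43/6 + 66) = 176977 + 353/6 = 1062215/6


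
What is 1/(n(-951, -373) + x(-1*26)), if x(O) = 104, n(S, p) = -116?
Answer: -1/12 ≈ -0.083333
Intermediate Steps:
1/(n(-951, -373) + x(-1*26)) = 1/(-116 + 104) = 1/(-12) = -1/12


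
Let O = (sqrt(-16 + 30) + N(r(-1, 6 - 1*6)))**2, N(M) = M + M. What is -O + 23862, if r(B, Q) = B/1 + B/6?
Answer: 214583/9 + 14*sqrt(14)/3 ≈ 23860.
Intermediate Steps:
r(B, Q) = 7*B/6 (r(B, Q) = B*1 + B*(1/6) = B + B/6 = 7*B/6)
N(M) = 2*M
O = (-7/3 + sqrt(14))**2 (O = (sqrt(-16 + 30) + 2*((7/6)*(-1)))**2 = (sqrt(14) + 2*(-7/6))**2 = (sqrt(14) - 7/3)**2 = (-7/3 + sqrt(14))**2 ≈ 1.9834)
-O + 23862 = -(175/9 - 14*sqrt(14)/3) + 23862 = (-175/9 + 14*sqrt(14)/3) + 23862 = 214583/9 + 14*sqrt(14)/3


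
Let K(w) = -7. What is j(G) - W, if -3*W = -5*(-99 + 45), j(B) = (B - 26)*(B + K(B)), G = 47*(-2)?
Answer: 12210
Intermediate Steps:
G = -94
j(B) = (-26 + B)*(-7 + B) (j(B) = (B - 26)*(B - 7) = (-26 + B)*(-7 + B))
W = -90 (W = -(-5)*(-99 + 45)/3 = -(-5)*(-54)/3 = -⅓*270 = -90)
j(G) - W = (182 + (-94)² - 33*(-94)) - 1*(-90) = (182 + 8836 + 3102) + 90 = 12120 + 90 = 12210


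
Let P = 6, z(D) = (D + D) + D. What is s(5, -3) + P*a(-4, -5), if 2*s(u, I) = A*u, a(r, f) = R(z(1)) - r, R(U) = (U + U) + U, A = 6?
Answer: 93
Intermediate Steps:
z(D) = 3*D (z(D) = 2*D + D = 3*D)
R(U) = 3*U (R(U) = 2*U + U = 3*U)
a(r, f) = 9 - r (a(r, f) = 3*(3*1) - r = 3*3 - r = 9 - r)
s(u, I) = 3*u (s(u, I) = (6*u)/2 = 3*u)
s(5, -3) + P*a(-4, -5) = 3*5 + 6*(9 - 1*(-4)) = 15 + 6*(9 + 4) = 15 + 6*13 = 15 + 78 = 93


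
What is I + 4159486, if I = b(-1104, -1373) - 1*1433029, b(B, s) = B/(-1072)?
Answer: 182672688/67 ≈ 2.7265e+6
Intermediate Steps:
b(B, s) = -B/1072 (b(B, s) = B*(-1/1072) = -B/1072)
I = -96012874/67 (I = -1/1072*(-1104) - 1*1433029 = 69/67 - 1433029 = -96012874/67 ≈ -1.4330e+6)
I + 4159486 = -96012874/67 + 4159486 = 182672688/67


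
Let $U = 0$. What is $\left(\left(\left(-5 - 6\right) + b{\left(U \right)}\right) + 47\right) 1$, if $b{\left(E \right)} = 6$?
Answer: $42$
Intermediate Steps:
$\left(\left(\left(-5 - 6\right) + b{\left(U \right)}\right) + 47\right) 1 = \left(\left(\left(-5 - 6\right) + 6\right) + 47\right) 1 = \left(\left(-11 + 6\right) + 47\right) 1 = \left(-5 + 47\right) 1 = 42 \cdot 1 = 42$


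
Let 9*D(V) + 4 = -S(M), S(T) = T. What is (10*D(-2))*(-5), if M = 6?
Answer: 500/9 ≈ 55.556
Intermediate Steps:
D(V) = -10/9 (D(V) = -4/9 + (-1*6)/9 = -4/9 + (⅑)*(-6) = -4/9 - ⅔ = -10/9)
(10*D(-2))*(-5) = (10*(-10/9))*(-5) = -100/9*(-5) = 500/9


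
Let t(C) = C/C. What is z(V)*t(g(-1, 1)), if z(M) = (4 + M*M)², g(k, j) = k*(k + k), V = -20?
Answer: 163216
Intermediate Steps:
g(k, j) = 2*k² (g(k, j) = k*(2*k) = 2*k²)
t(C) = 1
z(M) = (4 + M²)²
z(V)*t(g(-1, 1)) = (4 + (-20)²)²*1 = (4 + 400)²*1 = 404²*1 = 163216*1 = 163216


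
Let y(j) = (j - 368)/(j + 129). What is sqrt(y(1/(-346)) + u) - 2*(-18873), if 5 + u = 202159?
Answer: 37746 + 29*sqrt(478842150089)/44633 ≈ 38196.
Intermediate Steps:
u = 202154 (u = -5 + 202159 = 202154)
y(j) = (-368 + j)/(129 + j)
sqrt(y(1/(-346)) + u) - 2*(-18873) = sqrt((-368 + 1/(-346))/(129 + 1/(-346)) + 202154) - 2*(-18873) = sqrt((-368 - 1/346)/(129 - 1/346) + 202154) - 1*(-37746) = sqrt(-127329/346/(44633/346) + 202154) + 37746 = sqrt((346/44633)*(-127329/346) + 202154) + 37746 = sqrt(-127329/44633 + 202154) + 37746 = sqrt(9022612153/44633) + 37746 = 29*sqrt(478842150089)/44633 + 37746 = 37746 + 29*sqrt(478842150089)/44633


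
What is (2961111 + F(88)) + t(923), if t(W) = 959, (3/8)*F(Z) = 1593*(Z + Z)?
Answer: 3709718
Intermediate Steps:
F(Z) = 8496*Z (F(Z) = 8*(1593*(Z + Z))/3 = 8*(1593*(2*Z))/3 = 8*(3186*Z)/3 = 8496*Z)
(2961111 + F(88)) + t(923) = (2961111 + 8496*88) + 959 = (2961111 + 747648) + 959 = 3708759 + 959 = 3709718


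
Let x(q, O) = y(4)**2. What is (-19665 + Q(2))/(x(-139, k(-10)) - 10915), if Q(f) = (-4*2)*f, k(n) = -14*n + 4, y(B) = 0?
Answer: 19681/10915 ≈ 1.8031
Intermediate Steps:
k(n) = 4 - 14*n
x(q, O) = 0 (x(q, O) = 0**2 = 0)
Q(f) = -8*f
(-19665 + Q(2))/(x(-139, k(-10)) - 10915) = (-19665 - 8*2)/(0 - 10915) = (-19665 - 16)/(-10915) = -19681*(-1/10915) = 19681/10915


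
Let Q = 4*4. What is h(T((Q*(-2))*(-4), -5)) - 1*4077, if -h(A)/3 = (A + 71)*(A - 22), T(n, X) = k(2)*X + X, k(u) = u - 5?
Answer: -1161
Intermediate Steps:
k(u) = -5 + u
Q = 16
T(n, X) = -2*X (T(n, X) = (-5 + 2)*X + X = -3*X + X = -2*X)
h(A) = -3*(-22 + A)*(71 + A) (h(A) = -3*(A + 71)*(A - 22) = -3*(71 + A)*(-22 + A) = -3*(-22 + A)*(71 + A))
h(T((Q*(-2))*(-4), -5)) - 1*4077 = (4686 - (-294)*(-5) - 3*(-2*(-5))²) - 1*4077 = (4686 - 147*10 - 3*10²) - 4077 = (4686 - 1470 - 3*100) - 4077 = (4686 - 1470 - 300) - 4077 = 2916 - 4077 = -1161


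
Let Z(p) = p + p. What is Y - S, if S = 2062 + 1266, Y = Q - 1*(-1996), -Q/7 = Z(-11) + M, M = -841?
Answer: 4709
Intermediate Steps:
Z(p) = 2*p
Q = 6041 (Q = -7*(2*(-11) - 841) = -7*(-22 - 841) = -7*(-863) = 6041)
Y = 8037 (Y = 6041 - 1*(-1996) = 6041 + 1996 = 8037)
S = 3328
Y - S = 8037 - 1*3328 = 8037 - 3328 = 4709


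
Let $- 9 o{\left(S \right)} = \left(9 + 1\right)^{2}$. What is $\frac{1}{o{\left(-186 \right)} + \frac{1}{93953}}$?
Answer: $- \frac{845577}{9395291} \approx -0.09$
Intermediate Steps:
$o{\left(S \right)} = - \frac{100}{9}$ ($o{\left(S \right)} = - \frac{\left(9 + 1\right)^{2}}{9} = - \frac{10^{2}}{9} = \left(- \frac{1}{9}\right) 100 = - \frac{100}{9}$)
$\frac{1}{o{\left(-186 \right)} + \frac{1}{93953}} = \frac{1}{- \frac{100}{9} + \frac{1}{93953}} = \frac{1}{- \frac{9395291}{845577}} = - \frac{845577}{9395291}$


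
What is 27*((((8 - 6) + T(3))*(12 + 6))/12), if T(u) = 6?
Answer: 324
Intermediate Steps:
27*((((8 - 6) + T(3))*(12 + 6))/12) = 27*((((8 - 6) + 6)*(12 + 6))/12) = 27*(((2 + 6)*18)*(1/12)) = 27*((8*18)*(1/12)) = 27*(144*(1/12)) = 27*12 = 324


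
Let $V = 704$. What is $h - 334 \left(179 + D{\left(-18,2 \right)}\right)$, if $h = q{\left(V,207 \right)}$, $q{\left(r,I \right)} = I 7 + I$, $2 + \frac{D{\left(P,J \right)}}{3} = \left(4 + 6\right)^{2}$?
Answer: $-156326$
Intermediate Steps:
$D{\left(P,J \right)} = 294$ ($D{\left(P,J \right)} = -6 + 3 \left(4 + 6\right)^{2} = -6 + 3 \cdot 10^{2} = -6 + 3 \cdot 100 = -6 + 300 = 294$)
$q{\left(r,I \right)} = 8 I$ ($q{\left(r,I \right)} = 7 I + I = 8 I$)
$h = 1656$ ($h = 8 \cdot 207 = 1656$)
$h - 334 \left(179 + D{\left(-18,2 \right)}\right) = 1656 - 334 \left(179 + 294\right) = 1656 - 334 \cdot 473 = 1656 - 157982 = -156326$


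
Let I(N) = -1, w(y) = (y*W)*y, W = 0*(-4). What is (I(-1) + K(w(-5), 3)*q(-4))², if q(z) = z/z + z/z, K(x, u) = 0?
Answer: 1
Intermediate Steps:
W = 0
w(y) = 0 (w(y) = (y*0)*y = 0*y = 0)
q(z) = 2 (q(z) = 1 + 1 = 2)
(I(-1) + K(w(-5), 3)*q(-4))² = (-1 + 0*2)² = (-1 + 0)² = (-1)² = 1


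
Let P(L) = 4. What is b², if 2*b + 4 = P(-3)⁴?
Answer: 15876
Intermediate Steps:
b = 126 (b = -2 + (½)*4⁴ = -2 + (½)*256 = -2 + 128 = 126)
b² = 126² = 15876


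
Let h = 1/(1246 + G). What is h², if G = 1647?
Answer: 1/8369449 ≈ 1.1948e-7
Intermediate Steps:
h = 1/2893 (h = 1/(1246 + 1647) = 1/2893 ≈ 0.00034566)
h² = (1/2893)² = 1/8369449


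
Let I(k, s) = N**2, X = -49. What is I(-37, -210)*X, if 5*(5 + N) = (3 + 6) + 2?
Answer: -9604/25 ≈ -384.16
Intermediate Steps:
N = -14/5 (N = -5 + ((3 + 6) + 2)/5 = -5 + (9 + 2)/5 = -5 + (1/5)*11 = -5 + 11/5 = -14/5 ≈ -2.8000)
I(k, s) = 196/25 (I(k, s) = (-14/5)**2 = 196/25)
I(-37, -210)*X = (196/25)*(-49) = -9604/25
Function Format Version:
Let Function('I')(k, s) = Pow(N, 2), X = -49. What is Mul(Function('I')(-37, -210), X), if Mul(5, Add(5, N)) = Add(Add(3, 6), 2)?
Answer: Rational(-9604, 25) ≈ -384.16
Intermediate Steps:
N = Rational(-14, 5) (N = Add(-5, Mul(Rational(1, 5), Add(Add(3, 6), 2))) = Add(-5, Mul(Rational(1, 5), Add(9, 2))) = Add(-5, Mul(Rational(1, 5), 11)) = Add(-5, Rational(11, 5)) = Rational(-14, 5) ≈ -2.8000)
Function('I')(k, s) = Rational(196, 25) (Function('I')(k, s) = Pow(Rational(-14, 5), 2) = Rational(196, 25))
Mul(Function('I')(-37, -210), X) = Mul(Rational(196, 25), -49) = Rational(-9604, 25)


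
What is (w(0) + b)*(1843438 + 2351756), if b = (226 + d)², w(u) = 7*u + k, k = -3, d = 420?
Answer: 1750708993722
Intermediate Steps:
w(u) = -3 + 7*u (w(u) = 7*u - 3 = -3 + 7*u)
b = 417316 (b = (226 + 420)² = 646² = 417316)
(w(0) + b)*(1843438 + 2351756) = ((-3 + 7*0) + 417316)*(1843438 + 2351756) = ((-3 + 0) + 417316)*4195194 = (-3 + 417316)*4195194 = 417313*4195194 = 1750708993722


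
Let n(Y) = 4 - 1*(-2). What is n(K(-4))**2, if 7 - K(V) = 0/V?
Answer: 36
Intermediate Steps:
K(V) = 7 (K(V) = 7 - 0/V = 7 - 1*0 = 7 + 0 = 7)
n(Y) = 6 (n(Y) = 4 + 2 = 6)
n(K(-4))**2 = 6**2 = 36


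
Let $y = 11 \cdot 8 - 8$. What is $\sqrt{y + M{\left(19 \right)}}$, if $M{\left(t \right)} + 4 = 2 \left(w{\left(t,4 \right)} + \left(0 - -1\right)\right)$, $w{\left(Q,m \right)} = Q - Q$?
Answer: $\sqrt{78} \approx 8.8318$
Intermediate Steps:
$w{\left(Q,m \right)} = 0$
$M{\left(t \right)} = -2$ ($M{\left(t \right)} = -4 + 2 \left(0 + \left(0 - -1\right)\right) = -4 + 2 \left(0 + \left(0 + 1\right)\right) = -4 + 2 \left(0 + 1\right) = -4 + 2 \cdot 1 = -4 + 2 = -2$)
$y = 80$ ($y = 88 - 8 = 80$)
$\sqrt{y + M{\left(19 \right)}} = \sqrt{80 - 2} = \sqrt{78}$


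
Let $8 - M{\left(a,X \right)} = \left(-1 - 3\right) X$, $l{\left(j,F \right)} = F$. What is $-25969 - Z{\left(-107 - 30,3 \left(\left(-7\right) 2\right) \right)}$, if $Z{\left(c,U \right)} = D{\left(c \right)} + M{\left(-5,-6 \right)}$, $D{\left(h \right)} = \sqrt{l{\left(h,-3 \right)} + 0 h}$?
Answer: $-25953 - i \sqrt{3} \approx -25953.0 - 1.732 i$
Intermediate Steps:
$M{\left(a,X \right)} = 8 + 4 X$ ($M{\left(a,X \right)} = 8 - \left(-1 - 3\right) X = 8 - - 4 X = 8 + 4 X$)
$D{\left(h \right)} = i \sqrt{3}$ ($D{\left(h \right)} = \sqrt{-3 + 0 h} = \sqrt{-3 + 0} = \sqrt{-3} = i \sqrt{3}$)
$Z{\left(c,U \right)} = -16 + i \sqrt{3}$ ($Z{\left(c,U \right)} = i \sqrt{3} + \left(8 + 4 \left(-6\right)\right) = i \sqrt{3} + \left(8 - 24\right) = i \sqrt{3} - 16 = -16 + i \sqrt{3}$)
$-25969 - Z{\left(-107 - 30,3 \left(\left(-7\right) 2\right) \right)} = -25969 - \left(-16 + i \sqrt{3}\right) = -25969 + \left(16 - i \sqrt{3}\right) = -25953 - i \sqrt{3}$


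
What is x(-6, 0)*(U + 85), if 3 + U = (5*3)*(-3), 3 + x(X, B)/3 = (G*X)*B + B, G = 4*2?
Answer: -333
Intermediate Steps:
G = 8
x(X, B) = -9 + 3*B + 24*B*X (x(X, B) = -9 + 3*((8*X)*B + B) = -9 + 3*(8*B*X + B) = -9 + 3*(B + 8*B*X) = -9 + (3*B + 24*B*X) = -9 + 3*B + 24*B*X)
U = -48 (U = -3 + (5*3)*(-3) = -3 + 15*(-3) = -3 - 45 = -48)
x(-6, 0)*(U + 85) = (-9 + 3*0 + 24*0*(-6))*(-48 + 85) = (-9 + 0 + 0)*37 = -9*37 = -333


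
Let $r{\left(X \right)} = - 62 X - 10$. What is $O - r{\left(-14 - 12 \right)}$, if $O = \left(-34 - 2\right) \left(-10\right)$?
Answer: $-1242$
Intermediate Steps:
$r{\left(X \right)} = -10 - 62 X$
$O = 360$ ($O = \left(-36\right) \left(-10\right) = 360$)
$O - r{\left(-14 - 12 \right)} = 360 - \left(-10 - 62 \left(-14 - 12\right)\right) = 360 - \left(-10 - -1612\right) = 360 - \left(-10 + 1612\right) = 360 - 1602 = -1242$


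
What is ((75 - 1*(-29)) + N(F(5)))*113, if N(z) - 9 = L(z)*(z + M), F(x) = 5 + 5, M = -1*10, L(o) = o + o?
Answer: 12769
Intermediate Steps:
L(o) = 2*o
M = -10
F(x) = 10
N(z) = 9 + 2*z*(-10 + z) (N(z) = 9 + (2*z)*(z - 10) = 9 + (2*z)*(-10 + z) = 9 + 2*z*(-10 + z))
((75 - 1*(-29)) + N(F(5)))*113 = ((75 - 1*(-29)) + (9 - 20*10 + 2*10²))*113 = ((75 + 29) + (9 - 200 + 2*100))*113 = (104 + (9 - 200 + 200))*113 = (104 + 9)*113 = 113*113 = 12769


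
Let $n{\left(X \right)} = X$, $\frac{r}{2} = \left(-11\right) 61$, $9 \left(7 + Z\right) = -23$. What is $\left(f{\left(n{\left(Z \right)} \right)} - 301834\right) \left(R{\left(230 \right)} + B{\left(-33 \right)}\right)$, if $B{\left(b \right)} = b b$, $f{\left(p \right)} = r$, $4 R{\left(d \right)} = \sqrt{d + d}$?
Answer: $-330158664 - 151588 \sqrt{115} \approx -3.3178 \cdot 10^{8}$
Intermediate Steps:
$Z = - \frac{86}{9}$ ($Z = -7 + \frac{1}{9} \left(-23\right) = -7 - \frac{23}{9} = - \frac{86}{9} \approx -9.5556$)
$r = -1342$ ($r = 2 \left(\left(-11\right) 61\right) = 2 \left(-671\right) = -1342$)
$R{\left(d \right)} = \frac{\sqrt{2} \sqrt{d}}{4}$ ($R{\left(d \right)} = \frac{\sqrt{d + d}}{4} = \frac{\sqrt{2 d}}{4} = \frac{\sqrt{2} \sqrt{d}}{4}$)
$f{\left(p \right)} = -1342$
$B{\left(b \right)} = b^{2}$
$\left(f{\left(n{\left(Z \right)} \right)} - 301834\right) \left(R{\left(230 \right)} + B{\left(-33 \right)}\right) = \left(-1342 - 301834\right) \left(\frac{\sqrt{2} \sqrt{230}}{4} + \left(-33\right)^{2}\right) = - 303176 \left(\frac{\sqrt{115}}{2} + 1089\right) = - 303176 \left(1089 + \frac{\sqrt{115}}{2}\right) = -330158664 - 151588 \sqrt{115}$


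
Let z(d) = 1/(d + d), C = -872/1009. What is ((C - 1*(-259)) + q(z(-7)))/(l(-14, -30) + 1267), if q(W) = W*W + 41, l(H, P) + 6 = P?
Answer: 59159297/243447484 ≈ 0.24301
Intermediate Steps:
C = -872/1009 (C = -872*1/1009 = -872/1009 ≈ -0.86422)
l(H, P) = -6 + P
z(d) = 1/(2*d)
q(W) = 41 + W² (q(W) = W² + 41 = 41 + W²)
((C - 1*(-259)) + q(z(-7)))/(l(-14, -30) + 1267) = ((-872/1009 - 1*(-259)) + (41 + ((½)/(-7))²))/((-6 - 30) + 1267) = ((-872/1009 + 259) + (41 + ((½)*(-⅐))²))/(-36 + 1267) = (260459/1009 + (41 + (-1/14)²))/1231 = (260459/1009 + (41 + 1/196))*(1/1231) = (260459/1009 + 8037/196)*(1/1231) = (59159297/197764)*(1/1231) = 59159297/243447484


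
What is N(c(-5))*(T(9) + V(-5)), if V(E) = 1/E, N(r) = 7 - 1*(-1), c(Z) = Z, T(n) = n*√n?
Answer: 1072/5 ≈ 214.40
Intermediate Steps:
T(n) = n^(3/2)
N(r) = 8 (N(r) = 7 + 1 = 8)
N(c(-5))*(T(9) + V(-5)) = 8*(9^(3/2) + 1/(-5)) = 8*(27 - ⅕) = 8*(134/5) = 1072/5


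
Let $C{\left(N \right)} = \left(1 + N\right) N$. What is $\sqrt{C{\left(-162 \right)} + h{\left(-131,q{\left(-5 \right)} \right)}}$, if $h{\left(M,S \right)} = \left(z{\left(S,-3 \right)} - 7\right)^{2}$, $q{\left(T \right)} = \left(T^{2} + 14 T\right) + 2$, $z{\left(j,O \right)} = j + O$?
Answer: $\sqrt{28891} \approx 169.97$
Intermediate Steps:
$z{\left(j,O \right)} = O + j$
$q{\left(T \right)} = 2 + T^{2} + 14 T$
$C{\left(N \right)} = N \left(1 + N\right)$
$h{\left(M,S \right)} = \left(-10 + S\right)^{2}$ ($h{\left(M,S \right)} = \left(\left(-3 + S\right) - 7\right)^{2} = \left(-10 + S\right)^{2}$)
$\sqrt{C{\left(-162 \right)} + h{\left(-131,q{\left(-5 \right)} \right)}} = \sqrt{- 162 \left(1 - 162\right) + \left(-10 + \left(2 + \left(-5\right)^{2} + 14 \left(-5\right)\right)\right)^{2}} = \sqrt{\left(-162\right) \left(-161\right) + \left(-10 + \left(2 + 25 - 70\right)\right)^{2}} = \sqrt{26082 + \left(-10 - 43\right)^{2}} = \sqrt{26082 + \left(-53\right)^{2}} = \sqrt{26082 + 2809} = \sqrt{28891}$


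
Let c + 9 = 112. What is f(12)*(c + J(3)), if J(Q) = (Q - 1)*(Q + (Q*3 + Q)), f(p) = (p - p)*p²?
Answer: 0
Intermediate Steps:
c = 103 (c = -9 + 112 = 103)
f(p) = 0 (f(p) = 0*p² = 0)
J(Q) = 5*Q*(-1 + Q) (J(Q) = (-1 + Q)*(Q + (3*Q + Q)) = (-1 + Q)*(Q + 4*Q) = (-1 + Q)*(5*Q) = 5*Q*(-1 + Q))
f(12)*(c + J(3)) = 0*(103 + 5*3*(-1 + 3)) = 0*(103 + 5*3*2) = 0*(103 + 30) = 0*133 = 0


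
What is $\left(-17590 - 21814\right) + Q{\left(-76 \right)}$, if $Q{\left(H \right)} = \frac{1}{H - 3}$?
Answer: $- \frac{3112917}{79} \approx -39404.0$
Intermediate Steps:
$Q{\left(H \right)} = \frac{1}{-3 + H}$
$\left(-17590 - 21814\right) + Q{\left(-76 \right)} = \left(-17590 - 21814\right) + \frac{1}{-3 - 76} = -39404 + \frac{1}{-79} = -39404 - \frac{1}{79} = - \frac{3112917}{79}$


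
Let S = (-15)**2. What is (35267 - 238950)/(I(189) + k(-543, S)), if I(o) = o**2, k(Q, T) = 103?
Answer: -203683/35824 ≈ -5.6857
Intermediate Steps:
S = 225
(35267 - 238950)/(I(189) + k(-543, S)) = (35267 - 238950)/(189**2 + 103) = -203683/(35721 + 103) = -203683/35824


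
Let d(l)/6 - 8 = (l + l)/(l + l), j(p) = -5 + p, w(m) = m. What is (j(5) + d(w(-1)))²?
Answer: 2916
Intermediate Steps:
d(l) = 54 (d(l) = 48 + 6*((l + l)/(l + l)) = 48 + 6*((2*l)/((2*l))) = 48 + 6*((2*l)*(1/(2*l))) = 48 + 6*1 = 48 + 6 = 54)
(j(5) + d(w(-1)))² = ((-5 + 5) + 54)² = (0 + 54)² = 54² = 2916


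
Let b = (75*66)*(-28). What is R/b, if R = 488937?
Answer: -162979/46200 ≈ -3.5277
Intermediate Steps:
b = -138600 (b = 4950*(-28) = -138600)
R/b = 488937/(-138600) = 488937*(-1/138600) = -162979/46200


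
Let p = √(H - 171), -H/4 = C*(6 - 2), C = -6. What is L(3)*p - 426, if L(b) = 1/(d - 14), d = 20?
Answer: -426 + 5*I*√3/6 ≈ -426.0 + 1.4434*I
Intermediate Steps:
H = 96 (H = -(-24)*(6 - 2) = -(-24)*4 = -4*(-24) = 96)
L(b) = ⅙ (L(b) = 1/(20 - 14) = 1/6 = ⅙)
p = 5*I*√3 (p = √(96 - 171) = √(-75) = 5*I*√3 ≈ 8.6602*I)
L(3)*p - 426 = (5*I*√3)/6 - 426 = 5*I*√3/6 - 426 = -426 + 5*I*√3/6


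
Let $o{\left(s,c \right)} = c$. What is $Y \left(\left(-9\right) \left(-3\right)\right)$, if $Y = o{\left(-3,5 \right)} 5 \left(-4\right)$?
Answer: $-2700$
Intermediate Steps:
$Y = -100$ ($Y = 5 \cdot 5 \left(-4\right) = 25 \left(-4\right) = -100$)
$Y \left(\left(-9\right) \left(-3\right)\right) = - 100 \left(\left(-9\right) \left(-3\right)\right) = \left(-100\right) 27 = -2700$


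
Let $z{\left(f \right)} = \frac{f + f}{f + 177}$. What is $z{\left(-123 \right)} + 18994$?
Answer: $\frac{170905}{9} \approx 18989.0$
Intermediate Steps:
$z{\left(f \right)} = \frac{2 f}{177 + f}$
$z{\left(-123 \right)} + 18994 = 2 \left(-123\right) \frac{1}{177 - 123} + 18994 = 2 \left(-123\right) \frac{1}{54} + 18994 = - \frac{41}{9} + 18994 = \frac{170905}{9}$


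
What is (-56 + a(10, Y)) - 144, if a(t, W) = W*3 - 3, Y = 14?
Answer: -161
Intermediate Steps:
a(t, W) = -3 + 3*W (a(t, W) = 3*W - 3 = -3 + 3*W)
(-56 + a(10, Y)) - 144 = (-56 + (-3 + 3*14)) - 144 = (-56 + (-3 + 42)) - 144 = (-56 + 39) - 144 = -17 - 144 = -161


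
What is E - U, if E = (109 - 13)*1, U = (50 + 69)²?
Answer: -14065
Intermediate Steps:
U = 14161 (U = 119² = 14161)
E = 96 (E = 96*1 = 96)
E - U = 96 - 1*14161 = 96 - 14161 = -14065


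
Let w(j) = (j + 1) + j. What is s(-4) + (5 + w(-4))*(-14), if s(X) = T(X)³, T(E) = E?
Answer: -36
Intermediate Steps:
w(j) = 1 + 2*j (w(j) = (1 + j) + j = 1 + 2*j)
s(X) = X³
s(-4) + (5 + w(-4))*(-14) = (-4)³ + (5 + (1 + 2*(-4)))*(-14) = -64 + (5 + (1 - 8))*(-14) = -64 + (5 - 7)*(-14) = -64 - 2*(-14) = -64 + 28 = -36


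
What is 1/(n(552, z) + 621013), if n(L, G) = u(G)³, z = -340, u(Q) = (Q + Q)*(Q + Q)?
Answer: 1/98867482624621013 ≈ 1.0115e-17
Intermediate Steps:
u(Q) = 4*Q² (u(Q) = (2*Q)*(2*Q) = 4*Q²)
n(L, G) = 64*G⁶ (n(L, G) = (4*G²)³ = 64*G⁶)
1/(n(552, z) + 621013) = 1/(64*(-340)⁶ + 621013) = 1/(64*1544804416000000 + 621013) = 1/(98867482624000000 + 621013) = 1/98867482624621013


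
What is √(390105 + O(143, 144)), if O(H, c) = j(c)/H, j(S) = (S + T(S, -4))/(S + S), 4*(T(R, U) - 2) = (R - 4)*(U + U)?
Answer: √1148725019299/1716 ≈ 624.58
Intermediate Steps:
T(R, U) = 2 + U*(-4 + R)/2 (T(R, U) = 2 + ((R - 4)*(U + U))/4 = 2 + ((-4 + R)*(2*U))/4 = 2 + (2*U*(-4 + R))/4 = 2 + U*(-4 + R)/2)
j(S) = (10 - S)/(2*S) (j(S) = (S + (2 - 2*(-4) + (½)*S*(-4)))/(S + S) = (S + (2 + 8 - 2*S))/((2*S)) = (S + (10 - 2*S))*(1/(2*S)) = (10 - S)*(1/(2*S)) = (10 - S)/(2*S))
O(H, c) = (10 - c)/(2*H*c) (O(H, c) = ((10 - c)/(2*c))/H = (10 - c)/(2*H*c))
√(390105 + O(143, 144)) = √(390105 + (½)*(10 - 1*144)/(143*144)) = √(390105 + (½)*(1/143)*(1/144)*(10 - 144)) = √(390105 + (½)*(1/143)*(1/144)*(-134)) = √(390105 - 67/20592) = √(8033042093/20592) = √1148725019299/1716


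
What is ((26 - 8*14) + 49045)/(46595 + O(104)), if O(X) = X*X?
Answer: 48959/57411 ≈ 0.85278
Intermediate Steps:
O(X) = X²
((26 - 8*14) + 49045)/(46595 + O(104)) = ((26 - 8*14) + 49045)/(46595 + 104²) = ((26 - 112) + 49045)/(46595 + 10816) = (-86 + 49045)/57411 = 48959*(1/57411) = 48959/57411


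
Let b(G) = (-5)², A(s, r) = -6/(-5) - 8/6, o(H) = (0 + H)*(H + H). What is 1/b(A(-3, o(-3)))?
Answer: 1/25 ≈ 0.040000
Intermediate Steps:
o(H) = 2*H² (o(H) = H*(2*H) = 2*H²)
A(s, r) = -2/15 (A(s, r) = -6*(-⅕) - 8*⅙ = 6/5 - 4/3 = -2/15)
b(G) = 25
1/b(A(-3, o(-3))) = 1/25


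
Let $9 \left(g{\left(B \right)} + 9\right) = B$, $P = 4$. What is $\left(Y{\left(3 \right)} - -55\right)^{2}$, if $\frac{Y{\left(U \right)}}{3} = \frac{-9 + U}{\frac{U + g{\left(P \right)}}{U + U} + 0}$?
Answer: $\frac{3463321}{625} \approx 5541.3$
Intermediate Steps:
$g{\left(B \right)} = -9 + \frac{B}{9}$
$Y{\left(U \right)} = \frac{6 U \left(-9 + U\right)}{- \frac{77}{9} + U}$ ($Y{\left(U \right)} = 3 \frac{-9 + U}{\frac{U + \left(-9 + \frac{1}{9} \cdot 4\right)}{U + U} + 0} = 3 \frac{-9 + U}{\frac{U + \left(-9 + \frac{4}{9}\right)}{2 U} + 0} = 3 \frac{-9 + U}{\left(U - \frac{77}{9}\right) \frac{1}{2 U} + 0} = 3 \frac{-9 + U}{\left(- \frac{77}{9} + U\right) \frac{1}{2 U} + 0} = 3 \frac{-9 + U}{\frac{- \frac{77}{9} + U}{2 U} + 0} = 3 \frac{-9 + U}{\frac{1}{2} \frac{1}{U} \left(- \frac{77}{9} + U\right)} = 3 \left(-9 + U\right) \frac{2 U}{- \frac{77}{9} + U} = 3 \frac{2 U \left(-9 + U\right)}{- \frac{77}{9} + U} = \frac{6 U \left(-9 + U\right)}{- \frac{77}{9} + U}$)
$\left(Y{\left(3 \right)} - -55\right)^{2} = \left(54 \cdot 3 \frac{1}{-77 + 9 \cdot 3} \left(-9 + 3\right) - -55\right)^{2} = \left(54 \cdot 3 \frac{1}{-77 + 27} \left(-6\right) + \left(-8 + 63\right)\right)^{2} = \left(54 \cdot 3 \frac{1}{-50} \left(-6\right) + 55\right)^{2} = \left(54 \cdot 3 \left(- \frac{1}{50}\right) \left(-6\right) + 55\right)^{2} = \left(\frac{486}{25} + 55\right)^{2} = \left(\frac{1861}{25}\right)^{2} = \frac{3463321}{625}$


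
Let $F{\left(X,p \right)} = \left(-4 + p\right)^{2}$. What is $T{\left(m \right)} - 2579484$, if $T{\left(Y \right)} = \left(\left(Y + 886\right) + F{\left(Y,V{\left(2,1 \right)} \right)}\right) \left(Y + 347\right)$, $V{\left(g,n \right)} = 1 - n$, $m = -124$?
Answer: $-2405990$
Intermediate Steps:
$T{\left(Y \right)} = \left(347 + Y\right) \left(902 + Y\right)$ ($T{\left(Y \right)} = \left(\left(Y + 886\right) + \left(-4 + \left(1 - 1\right)\right)^{2}\right) \left(Y + 347\right) = \left(\left(886 + Y\right) + \left(-4 + \left(1 - 1\right)\right)^{2}\right) \left(347 + Y\right) = \left(\left(886 + Y\right) + \left(-4 + 0\right)^{2}\right) \left(347 + Y\right) = \left(\left(886 + Y\right) + \left(-4\right)^{2}\right) \left(347 + Y\right) = \left(\left(886 + Y\right) + 16\right) \left(347 + Y\right) = \left(902 + Y\right) \left(347 + Y\right) = \left(347 + Y\right) \left(902 + Y\right)$)
$T{\left(m \right)} - 2579484 = \left(312994 + \left(-124\right)^{2} + 1249 \left(-124\right)\right) - 2579484 = \left(312994 + 15376 - 154876\right) - 2579484 = 173494 - 2579484 = -2405990$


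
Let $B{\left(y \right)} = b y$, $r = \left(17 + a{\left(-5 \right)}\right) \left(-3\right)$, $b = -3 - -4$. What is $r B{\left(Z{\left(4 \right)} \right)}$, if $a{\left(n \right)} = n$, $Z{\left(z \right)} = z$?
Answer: $-144$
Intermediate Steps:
$b = 1$ ($b = -3 + 4 = 1$)
$r = -36$ ($r = \left(17 - 5\right) \left(-3\right) = 12 \left(-3\right) = -36$)
$B{\left(y \right)} = y$ ($B{\left(y \right)} = 1 y = y$)
$r B{\left(Z{\left(4 \right)} \right)} = \left(-36\right) 4 = -144$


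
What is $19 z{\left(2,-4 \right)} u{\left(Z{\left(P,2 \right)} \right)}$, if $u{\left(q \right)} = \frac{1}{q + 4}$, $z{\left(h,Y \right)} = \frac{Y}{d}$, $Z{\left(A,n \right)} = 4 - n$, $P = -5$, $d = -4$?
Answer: $\frac{19}{6} \approx 3.1667$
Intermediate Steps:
$z{\left(h,Y \right)} = - \frac{Y}{4}$ ($z{\left(h,Y \right)} = \frac{Y}{-4} = Y \left(- \frac{1}{4}\right) = - \frac{Y}{4}$)
$u{\left(q \right)} = \frac{1}{4 + q}$
$19 z{\left(2,-4 \right)} u{\left(Z{\left(P,2 \right)} \right)} = \frac{19 \left(\left(- \frac{1}{4}\right) \left(-4\right)\right)}{4 + \left(4 - 2\right)} = \frac{19 \cdot 1}{4 + \left(4 - 2\right)} = \frac{19}{4 + 2} = \frac{19}{6}$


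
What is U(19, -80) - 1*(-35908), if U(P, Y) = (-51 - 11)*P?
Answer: 34730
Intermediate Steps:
U(P, Y) = -62*P
U(19, -80) - 1*(-35908) = -62*19 - 1*(-35908) = -1178 + 35908 = 34730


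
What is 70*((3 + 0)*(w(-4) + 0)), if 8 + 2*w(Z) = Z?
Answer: -1260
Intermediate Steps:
w(Z) = -4 + Z/2
70*((3 + 0)*(w(-4) + 0)) = 70*((3 + 0)*((-4 + (½)*(-4)) + 0)) = 70*(3*((-4 - 2) + 0)) = 70*(3*(-6 + 0)) = 70*(3*(-6)) = 70*(-18) = -1260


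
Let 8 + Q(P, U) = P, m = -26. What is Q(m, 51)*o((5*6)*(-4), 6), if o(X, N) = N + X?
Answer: 3876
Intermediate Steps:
Q(P, U) = -8 + P
Q(m, 51)*o((5*6)*(-4), 6) = (-8 - 26)*(6 + (5*6)*(-4)) = -34*(6 + 30*(-4)) = -34*(6 - 120) = -34*(-114) = 3876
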